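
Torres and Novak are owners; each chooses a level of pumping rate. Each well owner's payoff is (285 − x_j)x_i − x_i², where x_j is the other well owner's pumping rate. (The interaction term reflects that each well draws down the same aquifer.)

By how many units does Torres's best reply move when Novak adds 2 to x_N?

-1

Torres's payoff is (285 − x_N)x_T − x_T².
∂π/∂x_T = 285 − x_N − 2x_T = 0, so x_T = 142.5 − 0.5x_N.
The reaction-function slope is −0.5, so a 2-unit rise in x_N moves x_T by −0.5 × 2 = −1. Torres's best response falls — the actions are strategic substitutes.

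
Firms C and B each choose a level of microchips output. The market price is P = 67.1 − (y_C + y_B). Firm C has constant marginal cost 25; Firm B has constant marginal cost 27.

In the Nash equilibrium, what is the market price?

39.7

Firm C's profit: π = y_C(67.1 − (y_C + y_B)) − 25y_C.
∂π/∂y_C = 42.1 − 2y_C − y_B = 0, so y_C = 21.05 − 0.5y_B.
By the same steps for B: y_B = 20.05 − 0.5y_C.
Solving the two reaction functions simultaneously: (1 − (−0.5)(−0.5))y_C = 21.05 − 0.5·20.05, so 0.75y_C = 11.025 and y_C = 14.7.
Then y_B = 20.05 − 0.5·14.7 = 12.7.
Equilibrium price: P = 67.1 − 27.4 = 39.7.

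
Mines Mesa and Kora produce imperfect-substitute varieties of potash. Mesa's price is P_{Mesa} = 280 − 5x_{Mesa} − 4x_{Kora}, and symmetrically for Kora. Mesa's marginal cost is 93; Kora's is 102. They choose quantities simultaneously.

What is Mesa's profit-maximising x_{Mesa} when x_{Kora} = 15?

Mine Mesa's profit: π = x_{Mesa}(280 − 5x_{Mesa} − 4x_{Kora}) − 93x_{Mesa}.
∂π/∂x_{Mesa} = 187 − 10x_{Mesa} − 4x_{Kora} = 0 ⇒ x_{Mesa} = 18.7 − 0.4x_{Kora}.
At x_{Kora} = 15: x_{Mesa} = 18.7 − 0.4·15 = 12.7.

12.7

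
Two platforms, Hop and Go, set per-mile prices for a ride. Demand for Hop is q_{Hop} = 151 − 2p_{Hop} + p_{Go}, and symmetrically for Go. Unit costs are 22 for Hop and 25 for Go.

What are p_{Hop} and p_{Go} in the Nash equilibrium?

65.4, 66.6

Hop's profit: π = (p_{Hop} − 22)(151 − 2p_{Hop} + p_{Go}).
∂π/∂p_{Hop} = 195 − 4p_{Hop} + p_{Go} = 0 ⇒ p_{Hop} = 48.75 + 0.25p_{Go}.
Similarly p_{Go} = 50.25 + 0.25p_{Hop}.
Solving the two reaction functions simultaneously: (1 − (0.25)(0.25))p_{Hop} = 48.75 + 0.25·50.25, so 0.9375p_{Hop} = 61.3125 and p_{Hop} = 65.4.
Then p_{Go} = 50.25 + 0.25·65.4 = 66.6.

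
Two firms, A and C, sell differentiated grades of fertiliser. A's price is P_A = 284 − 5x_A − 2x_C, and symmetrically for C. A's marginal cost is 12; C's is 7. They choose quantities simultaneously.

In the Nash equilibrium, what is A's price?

Firm A's profit: π = x_A(284 − 5x_A − 2x_C) − 12x_A.
∂π/∂x_A = 272 − 10x_A − 2x_C = 0 ⇒ x_A = 27.2 − 0.2x_C.
Similarly x_C = 27.7 − 0.2x_A.
Substituting the second reaction function into the first: x_A = 27.2 − 0.2(27.7 − 0.2x_A), which gives 0.96x_A = 21.66 ⇒ x_A = 22.5625.
Then x_C = 27.7 − 0.2·22.5625 = 23.1875.
P_A = 284 − 5·22.5625 − 2·23.1875 = 124.8125.

124.8125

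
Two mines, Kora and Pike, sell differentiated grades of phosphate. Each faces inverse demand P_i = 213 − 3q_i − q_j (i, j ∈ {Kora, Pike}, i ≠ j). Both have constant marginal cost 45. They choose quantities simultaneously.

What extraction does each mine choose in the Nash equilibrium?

24

Mine Kora's profit: π = q_{Kora}(213 − 3q_{Kora} − q_{Pike}) − 45q_{Kora}.
∂π/∂q_{Kora} = 168 − 6q_{Kora} − q_{Pike} = 0 ⇒ q_{Kora} = 28 − (1/6)q_{Pike}.
The game is symmetric, so in equilibrium q_{Pike} = q_{Kora}: the reaction function gives (7/6)q_{Kora} = 28, hence q_{Kora} = 24.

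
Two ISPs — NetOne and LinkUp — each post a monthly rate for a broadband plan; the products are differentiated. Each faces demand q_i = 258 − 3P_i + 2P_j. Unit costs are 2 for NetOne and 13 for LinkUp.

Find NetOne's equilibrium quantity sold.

198.1875

NetOne's profit: π = (P_{NetOne} − 2)(258 − 3P_{NetOne} + 2P_{LinkUp}).
∂π/∂P_{NetOne} = 264 − 6P_{NetOne} + 2P_{LinkUp} = 0 ⇒ P_{NetOne} = 44 + (1/3)P_{LinkUp}.
Similarly P_{LinkUp} = 49.5 + (1/3)P_{NetOne}.
Plugging P_{LinkUp} into NetOne's best response: P_{NetOne} = 44 + (1/3)(49.5 + (1/3)P_{NetOne}) ⇒ (8/9)P_{NetOne} = 60.5, so P_{NetOne} = 68.0625.
Then P_{LinkUp} = 49.5 + (1/3)·68.0625 = 72.1875.
q_{NetOne} = 258 − 3·68.0625 + 2·72.1875 = 198.1875.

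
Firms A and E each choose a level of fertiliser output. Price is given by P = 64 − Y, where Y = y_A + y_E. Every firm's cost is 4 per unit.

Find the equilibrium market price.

24

Firm A's profit: π = y_A(64 − (y_A + y_E)) − 4y_A.
∂π/∂y_A = 60 − 2y_A − y_E = 0, so y_A = 30 − 0.5y_E.
The game is symmetric, so in equilibrium y_E = y_A: the reaction function gives 1.5y_A = 30, hence y_A = 20.
Equilibrium price: P = 64 − 40 = 24.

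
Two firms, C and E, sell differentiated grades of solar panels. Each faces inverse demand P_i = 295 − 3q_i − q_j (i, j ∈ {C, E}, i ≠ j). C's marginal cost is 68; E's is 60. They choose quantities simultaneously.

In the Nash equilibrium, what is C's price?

164.6

Firm C's profit: π = q_C(295 − 3q_C − q_E) − 68q_C.
∂π/∂q_C = 227 − 6q_C − q_E = 0 ⇒ q_C = 227/6 − (1/6)q_E.
Similarly q_E = 235/6 − (1/6)q_C.
Plugging q_E into C's best response: q_C = 227/6 − (1/6)(235/6 − (1/6)q_C) ⇒ (35/36)q_C = 1127/36, so q_C = 32.2.
Then q_E = 235/6 − (1/6)·32.2 = 33.8.
P_C = 295 − 3·32.2 − 33.8 = 164.6.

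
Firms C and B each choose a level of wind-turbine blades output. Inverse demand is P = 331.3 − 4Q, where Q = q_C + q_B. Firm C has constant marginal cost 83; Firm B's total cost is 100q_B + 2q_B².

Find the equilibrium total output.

Firm C's profit: π = q_C(331.3 − 4(q_C + q_B)) − 83q_C.
∂π/∂q_C = 248.3 − 8q_C − 4q_B = 0, so q_C = 31.0375 − 0.5q_B.
For B: ∂π/∂q_B = 231.3 − 12q_B − 4q_C = 0 ⇒ q_B = 19.275 − (1/3)q_C.
Plugging q_B into C's best response: q_C = 31.0375 − 0.5(19.275 − (1/3)q_C) ⇒ (5/6)q_C = 21.4, so q_C = 25.68.
Then q_B = 19.275 − (1/3)·25.68 = 10.715.
Total output: 25.68 + 10.715 = 36.395.

36.395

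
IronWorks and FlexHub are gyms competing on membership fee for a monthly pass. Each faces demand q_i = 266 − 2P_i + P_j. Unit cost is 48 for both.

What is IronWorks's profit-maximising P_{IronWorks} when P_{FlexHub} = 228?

IronWorks's profit: π = (P_{IronWorks} − 48)(266 − 2P_{IronWorks} + P_{FlexHub}).
∂π/∂P_{IronWorks} = 362 − 4P_{IronWorks} + P_{FlexHub} = 0 ⇒ P_{IronWorks} = 90.5 + 0.25P_{FlexHub}.
At P_{FlexHub} = 228: P_{IronWorks} = 90.5 + 0.25·228 = 147.5.

147.5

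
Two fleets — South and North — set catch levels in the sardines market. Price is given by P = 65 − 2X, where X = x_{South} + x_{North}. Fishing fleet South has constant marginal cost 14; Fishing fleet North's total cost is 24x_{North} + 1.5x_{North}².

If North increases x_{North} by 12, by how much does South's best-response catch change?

Fishing fleet South's profit: π = x_{South}(65 − 2(x_{South} + x_{North})) − 14x_{South}.
∂π/∂x_{South} = 51 − 4x_{South} − 2x_{North} = 0, so x_{South} = 12.75 − 0.5x_{North}.
The reaction-function slope is −0.5, so a 12-unit rise in x_{North} moves x_{South} by −0.5 × 12 = −6. South's best response falls — the actions are strategic substitutes.

-6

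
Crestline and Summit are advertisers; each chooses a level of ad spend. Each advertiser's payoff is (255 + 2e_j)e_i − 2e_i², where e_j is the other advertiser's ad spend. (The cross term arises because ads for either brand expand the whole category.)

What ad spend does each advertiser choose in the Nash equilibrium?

Crestline's payoff is (255 + 2e_S)e_C − 2e_C².
∂π/∂e_C = 255 + 2e_S − 4e_C = 0, so e_C = 63.75 + 0.5e_S.
The game is symmetric, so in equilibrium e_S = e_C: the reaction function gives 0.5e_C = 63.75, hence e_C = 127.5.

127.5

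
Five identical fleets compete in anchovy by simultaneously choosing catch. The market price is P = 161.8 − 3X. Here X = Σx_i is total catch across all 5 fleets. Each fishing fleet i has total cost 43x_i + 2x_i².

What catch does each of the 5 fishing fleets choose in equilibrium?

A representative fishing fleet's profit is π_i = x_i(161.8 − 3X) − 43x_i − 2x_i², with X = x_i + Σ_{j≠i} x_j.
First-order condition: 118.8 − 10x_i − 3Σ_{j≠i} x_j = 0.
In a symmetric equilibrium every fishing fleet chooses the same x, so Σ_{j≠i} x_j = 4x. The condition becomes 118.8 − 22x = 0, giving x = 118.8/22 = 5.4.

5.4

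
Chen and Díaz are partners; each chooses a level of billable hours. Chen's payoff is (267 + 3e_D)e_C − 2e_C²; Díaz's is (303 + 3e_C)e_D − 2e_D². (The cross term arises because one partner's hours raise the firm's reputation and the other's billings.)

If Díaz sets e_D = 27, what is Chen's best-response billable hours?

87

Expanding Chen's payoff: 267e_C + 3e_De_C − 2e_C².
∂π/∂e_C = 267 + 3e_D − 4e_C = 0, so e_C = 66.75 + 0.75e_D.
At e_D = 27: e_C = 66.75 + 0.75·27 = 87.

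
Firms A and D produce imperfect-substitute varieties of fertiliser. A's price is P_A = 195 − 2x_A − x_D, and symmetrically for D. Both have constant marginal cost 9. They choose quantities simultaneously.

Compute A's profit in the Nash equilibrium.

Firm A's profit: π = x_A(195 − 2x_A − x_D) − 9x_A.
∂π/∂x_A = 186 − 4x_A − x_D = 0 ⇒ x_A = 46.5 − 0.25x_D.
The game is symmetric, so in equilibrium x_D = x_A: the reaction function gives 1.25x_A = 46.5, hence x_A = 37.2.
P_A = 195 − 2·37.2 − 37.2 = 83.4.
Profit = (83.4 − 9)·37.2 = 2767.68.

2767.68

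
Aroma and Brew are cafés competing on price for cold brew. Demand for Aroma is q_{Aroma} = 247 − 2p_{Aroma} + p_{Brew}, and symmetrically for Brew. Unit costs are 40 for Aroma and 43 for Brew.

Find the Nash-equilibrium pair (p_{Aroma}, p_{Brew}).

109.4, 110.6

Aroma's profit: π = (p_{Aroma} − 40)(247 − 2p_{Aroma} + p_{Brew}).
∂π/∂p_{Aroma} = 327 − 4p_{Aroma} + p_{Brew} = 0 ⇒ p_{Aroma} = 81.75 + 0.25p_{Brew}.
Similarly p_{Brew} = 83.25 + 0.25p_{Aroma}.
Solving the two reaction functions simultaneously: (1 − (0.25)(0.25))p_{Aroma} = 81.75 + 0.25·83.25, so 0.9375p_{Aroma} = 102.5625 and p_{Aroma} = 109.4.
Then p_{Brew} = 83.25 + 0.25·109.4 = 110.6.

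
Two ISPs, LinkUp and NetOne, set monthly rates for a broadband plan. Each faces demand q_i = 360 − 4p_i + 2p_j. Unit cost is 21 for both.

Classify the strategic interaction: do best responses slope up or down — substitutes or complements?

LinkUp's profit: π = (p_{LinkUp} − 21)(360 − 4p_{LinkUp} + 2p_{NetOne}).
∂π/∂p_{LinkUp} = 444 − 8p_{LinkUp} + 2p_{NetOne} = 0 ⇒ p_{LinkUp} = 55.5 + 0.25p_{NetOne}.
The best-response slope dp_{LinkUp}/dp_{NetOne} = 0.25 > 0: the reaction function is upward-sloping, so the choices are strategic complements.

strategic complements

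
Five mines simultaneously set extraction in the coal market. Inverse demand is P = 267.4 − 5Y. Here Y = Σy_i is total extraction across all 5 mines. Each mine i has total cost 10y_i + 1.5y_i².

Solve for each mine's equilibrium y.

7.8

A representative mine's profit is π_i = y_i(267.4 − 5Y) − 10y_i − 1.5y_i², with Y = y_i + Σ_{j≠i} y_j.
First-order condition: 257.4 − 13y_i − 5Σ_{j≠i} y_j = 0.
With identical mines, set every y_j = y: then 257.4 − 13y − 20y = 0, i.e. y = 257.4/33 = 7.8.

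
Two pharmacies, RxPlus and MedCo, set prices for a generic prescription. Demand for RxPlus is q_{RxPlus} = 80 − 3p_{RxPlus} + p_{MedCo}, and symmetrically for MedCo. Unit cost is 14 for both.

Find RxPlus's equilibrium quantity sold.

31.2

RxPlus's profit: π = (p_{RxPlus} − 14)(80 − 3p_{RxPlus} + p_{MedCo}).
∂π/∂p_{RxPlus} = 122 − 6p_{RxPlus} + p_{MedCo} = 0 ⇒ p_{RxPlus} = 61/3 + (1/6)p_{MedCo}.
By symmetry p_{MedCo} = p_{RxPlus}; substituting into the reaction function, (5/6)p_{RxPlus} = 61/3 and p_{RxPlus} = 24.4.
q_{RxPlus} = 80 − 3·24.4 + 24.4 = 31.2.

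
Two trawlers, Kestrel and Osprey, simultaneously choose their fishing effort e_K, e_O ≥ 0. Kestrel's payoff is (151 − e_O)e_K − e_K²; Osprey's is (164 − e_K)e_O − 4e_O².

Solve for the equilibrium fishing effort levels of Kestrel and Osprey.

Expanding Kestrel's payoff: 151e_K − e_Oe_K − e_K².
∂π/∂e_K = 151 − e_O − 2e_K = 0, so e_K = 75.5 − 0.5e_O.
Likewise for Osprey: e_O = 20.5 − 0.125e_K.
Solving the two reaction functions simultaneously: (1 − (−0.5)(−0.125))e_K = 75.5 − 0.5·20.5, so 0.9375e_K = 65.25 and e_K = 69.6.
Then e_O = 20.5 − 0.125·69.6 = 11.8.

69.6, 11.8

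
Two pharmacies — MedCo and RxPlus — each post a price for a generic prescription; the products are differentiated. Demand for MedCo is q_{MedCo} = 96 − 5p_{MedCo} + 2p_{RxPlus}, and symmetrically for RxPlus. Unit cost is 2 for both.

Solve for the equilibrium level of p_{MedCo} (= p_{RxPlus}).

MedCo's profit: π = (p_{MedCo} − 2)(96 − 5p_{MedCo} + 2p_{RxPlus}).
∂π/∂p_{MedCo} = 106 − 10p_{MedCo} + 2p_{RxPlus} = 0 ⇒ p_{MedCo} = 10.6 + 0.2p_{RxPlus}.
The game is symmetric, so in equilibrium p_{RxPlus} = p_{MedCo}: the reaction function gives 0.8p_{MedCo} = 10.6, hence p_{MedCo} = 13.25.

13.25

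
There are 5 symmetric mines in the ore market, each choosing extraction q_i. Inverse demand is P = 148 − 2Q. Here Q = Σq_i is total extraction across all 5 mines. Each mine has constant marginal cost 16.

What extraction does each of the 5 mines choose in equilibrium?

A representative mine's profit is π_i = q_i(148 − 2Q) − 16q_i, with Q = q_i + Σ_{j≠i} q_j.
First-order condition: 132 − 4q_i − 2Σ_{j≠i} q_j = 0.
With identical mines, set every q_j = q: then 132 − 4q − 8q = 0, i.e. q = 132/12 = 11.

11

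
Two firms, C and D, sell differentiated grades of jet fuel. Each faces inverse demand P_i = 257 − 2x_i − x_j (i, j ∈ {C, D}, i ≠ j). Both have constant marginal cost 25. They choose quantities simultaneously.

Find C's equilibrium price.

117.8

Firm C's profit: π = x_C(257 − 2x_C − x_D) − 25x_C.
∂π/∂x_C = 232 − 4x_C − x_D = 0 ⇒ x_C = 58 − 0.25x_D.
By symmetry x_D = x_C; substituting into the reaction function, 1.25x_C = 58 and x_C = 46.4.
P_C = 257 − 2·46.4 − 46.4 = 117.8.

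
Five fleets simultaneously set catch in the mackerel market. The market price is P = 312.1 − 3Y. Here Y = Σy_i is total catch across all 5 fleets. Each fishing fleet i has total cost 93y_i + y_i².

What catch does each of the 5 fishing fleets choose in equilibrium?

A representative fishing fleet's profit is π_i = y_i(312.1 − 3Y) − 93y_i − y_i², with Y = y_i + Σ_{j≠i} y_j.
First-order condition: 219.1 − 8y_i − 3Σ_{j≠i} y_j = 0.
Imposing symmetry (y_j = y for all j) turns Σ_{j≠i} y_j into 4y, so 219.1 = 20y and y = 10.955.

10.955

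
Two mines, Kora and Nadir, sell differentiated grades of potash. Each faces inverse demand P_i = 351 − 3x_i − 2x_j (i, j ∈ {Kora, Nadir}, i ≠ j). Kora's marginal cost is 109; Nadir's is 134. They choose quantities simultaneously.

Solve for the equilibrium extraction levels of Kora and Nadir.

Mine Kora's profit: π = x_{Kora}(351 − 3x_{Kora} − 2x_{Nadir}) − 109x_{Kora}.
∂π/∂x_{Kora} = 242 − 6x_{Kora} − 2x_{Nadir} = 0 ⇒ x_{Kora} = 121/3 − (1/3)x_{Nadir}.
Similarly x_{Nadir} = 217/6 − (1/3)x_{Kora}.
Substituting the second reaction function into the first: x_{Kora} = 121/3 − (1/3)(217/6 − (1/3)x_{Kora}), which gives (8/9)x_{Kora} = 509/18 ⇒ x_{Kora} = 31.8125.
Then x_{Nadir} = 217/6 − (1/3)·31.8125 = 25.5625.

31.8125, 25.5625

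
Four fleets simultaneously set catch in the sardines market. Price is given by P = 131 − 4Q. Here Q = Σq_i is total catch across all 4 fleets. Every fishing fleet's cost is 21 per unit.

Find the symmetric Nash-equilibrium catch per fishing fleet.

A representative fishing fleet's profit is π_i = q_i(131 − 4Q) − 21q_i, with Q = q_i + Σ_{j≠i} q_j.
First-order condition: 110 − 8q_i − 4Σ_{j≠i} q_j = 0.
Imposing symmetry (q_j = q for all j) turns Σ_{j≠i} q_j into 3q, so 110 = 20q and q = 5.5.

5.5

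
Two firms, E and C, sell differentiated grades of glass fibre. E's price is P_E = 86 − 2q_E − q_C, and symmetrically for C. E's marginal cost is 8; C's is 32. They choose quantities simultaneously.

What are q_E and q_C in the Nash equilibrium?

17.2, 9.2

Firm E's profit: π = q_E(86 − 2q_E − q_C) − 8q_E.
∂π/∂q_E = 78 − 4q_E − q_C = 0 ⇒ q_E = 19.5 − 0.25q_C.
Similarly q_C = 13.5 − 0.25q_E.
Substituting the second reaction function into the first: q_E = 19.5 − 0.25(13.5 − 0.25q_E), which gives 0.9375q_E = 16.125 ⇒ q_E = 17.2.
Then q_C = 13.5 − 0.25·17.2 = 9.2.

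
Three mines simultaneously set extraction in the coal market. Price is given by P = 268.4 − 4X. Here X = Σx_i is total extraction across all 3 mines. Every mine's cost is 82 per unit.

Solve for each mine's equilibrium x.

A representative mine's profit is π_i = x_i(268.4 − 4X) − 82x_i, with X = x_i + Σ_{j≠i} x_j.
First-order condition: 186.4 − 8x_i − 4Σ_{j≠i} x_j = 0.
In a symmetric equilibrium every mine chooses the same x, so Σ_{j≠i} x_j = 2x. The condition becomes 186.4 − 16x = 0, giving x = 186.4/16 = 11.65.

11.65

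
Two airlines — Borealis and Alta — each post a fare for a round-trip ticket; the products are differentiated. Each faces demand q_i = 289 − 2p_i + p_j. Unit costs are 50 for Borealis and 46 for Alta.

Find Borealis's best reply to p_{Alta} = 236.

156.25

Borealis's profit: π = (p_{Borealis} − 50)(289 − 2p_{Borealis} + p_{Alta}).
∂π/∂p_{Borealis} = 389 − 4p_{Borealis} + p_{Alta} = 0 ⇒ p_{Borealis} = 97.25 + 0.25p_{Alta}.
At p_{Alta} = 236: p_{Borealis} = 97.25 + 0.25·236 = 156.25.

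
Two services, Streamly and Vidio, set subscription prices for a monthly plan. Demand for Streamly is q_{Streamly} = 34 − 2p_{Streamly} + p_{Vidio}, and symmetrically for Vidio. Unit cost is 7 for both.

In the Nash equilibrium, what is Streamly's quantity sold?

Streamly's profit: π = (p_{Streamly} − 7)(34 − 2p_{Streamly} + p_{Vidio}).
∂π/∂p_{Streamly} = 48 − 4p_{Streamly} + p_{Vidio} = 0 ⇒ p_{Streamly} = 12 + 0.25p_{Vidio}.
The game is symmetric, so in equilibrium p_{Vidio} = p_{Streamly}: the reaction function gives 0.75p_{Streamly} = 12, hence p_{Streamly} = 16.
q_{Streamly} = 34 − 2·16 + 16 = 18.

18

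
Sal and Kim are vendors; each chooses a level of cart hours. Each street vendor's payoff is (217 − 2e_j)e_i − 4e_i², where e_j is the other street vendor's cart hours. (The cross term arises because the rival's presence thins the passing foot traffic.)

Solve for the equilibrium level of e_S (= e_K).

Sal's payoff is (217 − 2e_K)e_S − 4e_S².
∂π/∂e_S = 217 − 2e_K − 8e_S = 0, so e_S = 27.125 − 0.25e_K.
Setting e_S = e_K in the reaction function: e_S = 27.125 − 0.25e_S, so e_S = 27.125 / 1.25 = 21.7.

21.7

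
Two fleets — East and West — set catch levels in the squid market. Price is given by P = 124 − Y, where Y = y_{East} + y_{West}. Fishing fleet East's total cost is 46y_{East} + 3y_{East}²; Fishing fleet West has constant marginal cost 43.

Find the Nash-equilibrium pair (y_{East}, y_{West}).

Fishing fleet East's profit: π = y_{East}(124 − (y_{East} + y_{West})) − 46y_{East} − 3y_{East}².
∂π/∂y_{East} = 78 − 8y_{East} − y_{West} = 0, so y_{East} = 9.75 − 0.125y_{West}.
For West: ∂π/∂y_{West} = 81 − 2y_{West} − y_{East} = 0 ⇒ y_{West} = 40.5 − 0.5y_{East}.
Plugging y_{West} into East's best response: y_{East} = 9.75 − 0.125(40.5 − 0.5y_{East}) ⇒ 0.9375y_{East} = 4.6875, so y_{East} = 5.
Then y_{West} = 40.5 − 0.5·5 = 38.

5, 38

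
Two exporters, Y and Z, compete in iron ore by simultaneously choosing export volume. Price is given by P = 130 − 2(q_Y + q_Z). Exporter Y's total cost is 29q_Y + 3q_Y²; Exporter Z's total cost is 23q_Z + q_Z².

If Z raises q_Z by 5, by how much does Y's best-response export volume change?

-1

Exporter Y's profit: π = q_Y(130 − 2(q_Y + q_Z)) − 29q_Y − 3q_Y².
∂π/∂q_Y = 101 − 10q_Y − 2q_Z = 0, so q_Y = 10.1 − 0.2q_Z.
The reaction-function slope is −0.2, so a 5-unit rise in q_Z moves q_Y by −0.2 × 5 = −1. Y's best response falls — the actions are strategic substitutes.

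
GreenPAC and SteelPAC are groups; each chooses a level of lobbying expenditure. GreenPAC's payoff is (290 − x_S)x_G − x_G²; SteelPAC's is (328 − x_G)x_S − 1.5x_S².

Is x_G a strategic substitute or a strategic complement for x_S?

Expanding GreenPAC's payoff: 290x_G − x_Sx_G − x_G².
∂π/∂x_G = 290 − x_S − 2x_G = 0, so x_G = 145 − 0.5x_S.
The best-response slope dx_G/dx_S = −0.5 < 0: the reaction function is downward-sloping, so the choices are strategic substitutes.

strategic substitutes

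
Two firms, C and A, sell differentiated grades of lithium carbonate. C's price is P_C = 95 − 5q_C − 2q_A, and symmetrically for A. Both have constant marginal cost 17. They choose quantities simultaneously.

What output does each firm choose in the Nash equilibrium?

Firm C's profit: π = q_C(95 − 5q_C − 2q_A) − 17q_C.
∂π/∂q_C = 78 − 10q_C − 2q_A = 0 ⇒ q_C = 7.8 − 0.2q_A.
By symmetry q_A = q_C; substituting into the reaction function, 1.2q_C = 7.8 and q_C = 6.5.

6.5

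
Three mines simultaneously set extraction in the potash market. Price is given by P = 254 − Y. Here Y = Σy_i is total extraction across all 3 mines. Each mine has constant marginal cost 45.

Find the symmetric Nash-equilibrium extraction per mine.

52.25

A representative mine's profit is π_i = y_i(254 − Y) − 45y_i, with Y = y_i + Σ_{j≠i} y_j.
First-order condition: 209 − 2y_i − Σ_{j≠i} y_j = 0.
With identical mines, set every y_j = y: then 209 − 2y − 2y = 0, i.e. y = 209/4 = 52.25.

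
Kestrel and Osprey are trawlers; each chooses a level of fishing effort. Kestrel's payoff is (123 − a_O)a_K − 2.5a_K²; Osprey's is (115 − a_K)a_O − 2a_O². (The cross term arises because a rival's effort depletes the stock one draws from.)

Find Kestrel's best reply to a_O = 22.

20.2

Expanding Kestrel's payoff: 123a_K − a_Oa_K − 2.5a_K².
∂π/∂a_K = 123 − a_O − 5a_K = 0, so a_K = 24.6 − 0.2a_O.
At a_O = 22: a_K = 24.6 − 0.2·22 = 20.2.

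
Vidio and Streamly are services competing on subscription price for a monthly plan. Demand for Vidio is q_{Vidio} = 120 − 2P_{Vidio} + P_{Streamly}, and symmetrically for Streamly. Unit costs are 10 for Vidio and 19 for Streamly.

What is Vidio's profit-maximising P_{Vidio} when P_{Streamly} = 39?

Vidio's profit: π = (P_{Vidio} − 10)(120 − 2P_{Vidio} + P_{Streamly}).
∂π/∂P_{Vidio} = 140 − 4P_{Vidio} + P_{Streamly} = 0 ⇒ P_{Vidio} = 35 + 0.25P_{Streamly}.
At P_{Streamly} = 39: P_{Vidio} = 35 + 0.25·39 = 44.75.

44.75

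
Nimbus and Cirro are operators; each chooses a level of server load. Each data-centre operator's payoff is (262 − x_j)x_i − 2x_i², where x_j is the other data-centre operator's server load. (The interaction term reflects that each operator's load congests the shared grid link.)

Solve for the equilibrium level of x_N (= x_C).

Nimbus's payoff is (262 − x_C)x_N − 2x_N².
∂π/∂x_N = 262 − x_C − 4x_N = 0, so x_N = 65.5 − 0.25x_C.
By symmetry x_C = x_N; substituting into the reaction function, 1.25x_N = 65.5 and x_N = 52.4.

52.4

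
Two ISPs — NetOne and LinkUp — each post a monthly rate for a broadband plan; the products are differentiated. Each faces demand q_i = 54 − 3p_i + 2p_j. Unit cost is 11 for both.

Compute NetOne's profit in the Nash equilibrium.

NetOne's profit: π = (p_{NetOne} − 11)(54 − 3p_{NetOne} + 2p_{LinkUp}).
∂π/∂p_{NetOne} = 87 − 6p_{NetOne} + 2p_{LinkUp} = 0 ⇒ p_{NetOne} = 14.5 + (1/3)p_{LinkUp}.
The game is symmetric, so in equilibrium p_{LinkUp} = p_{NetOne}: the reaction function gives (2/3)p_{NetOne} = 14.5, hence p_{NetOne} = 21.75.
q_{NetOne} = 54 − 3·21.75 + 2·21.75 = 32.25.
Profit = (21.75 − 11)·32.25 = 346.6875.

346.6875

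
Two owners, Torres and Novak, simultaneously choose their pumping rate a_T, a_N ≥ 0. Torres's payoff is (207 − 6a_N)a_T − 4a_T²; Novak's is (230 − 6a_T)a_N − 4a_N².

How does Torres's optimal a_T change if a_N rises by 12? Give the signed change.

Expanding Torres's payoff: 207a_T − 6a_Na_T − 4a_T².
∂π/∂a_T = 207 − 6a_N − 8a_T = 0, so a_T = 25.875 − 0.75a_N.
The reaction-function slope is −0.75, so a 12-unit rise in a_N moves a_T by −0.75 × 12 = −9. Torres's best response falls — the actions are strategic substitutes.

-9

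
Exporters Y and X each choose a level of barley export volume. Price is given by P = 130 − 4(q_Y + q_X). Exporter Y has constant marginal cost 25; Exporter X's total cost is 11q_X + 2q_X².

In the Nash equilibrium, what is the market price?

Exporter Y's profit: π = q_Y(130 − 4(q_Y + q_X)) − 25q_Y.
∂π/∂q_Y = 105 − 8q_Y − 4q_X = 0, so q_Y = 13.125 − 0.5q_X.
For X: ∂π/∂q_X = 119 − 12q_X − 4q_Y = 0 ⇒ q_X = 119/12 − (1/3)q_Y.
Plugging q_X into Y's best response: q_Y = 13.125 − 0.5(119/12 − (1/3)q_Y) ⇒ (5/6)q_Y = 49/6, so q_Y = 9.8.
Then q_X = 119/12 − (1/3)·9.8 = 6.65.
Equilibrium price: P = 130 − 4·16.45 = 64.2.

64.2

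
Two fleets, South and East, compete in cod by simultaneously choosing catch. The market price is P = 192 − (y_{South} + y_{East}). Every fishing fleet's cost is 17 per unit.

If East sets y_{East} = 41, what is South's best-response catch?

67

Fishing fleet South's profit: π = y_{South}(192 − (y_{South} + y_{East})) − 17y_{South}.
∂π/∂y_{South} = 175 − 2y_{South} − y_{East} = 0, so y_{South} = 87.5 − 0.5y_{East}.
At y_{East} = 41: y_{South} = 87.5 − 0.5·41 = 67.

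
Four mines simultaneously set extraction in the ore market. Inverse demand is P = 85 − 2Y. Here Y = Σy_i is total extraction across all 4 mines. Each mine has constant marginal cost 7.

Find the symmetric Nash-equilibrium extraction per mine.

A representative mine's profit is π_i = y_i(85 − 2Y) − 7y_i, with Y = y_i + Σ_{j≠i} y_j.
First-order condition: 78 − 4y_i − 2Σ_{j≠i} y_j = 0.
Imposing symmetry (y_j = y for all j) turns Σ_{j≠i} y_j into 3y, so 78 = 10y and y = 7.8.

7.8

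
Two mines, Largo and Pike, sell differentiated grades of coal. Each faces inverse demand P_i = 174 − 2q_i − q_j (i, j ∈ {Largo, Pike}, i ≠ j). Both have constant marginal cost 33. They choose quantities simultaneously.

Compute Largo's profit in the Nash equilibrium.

Mine Largo's profit: π = q_{Largo}(174 − 2q_{Largo} − q_{Pike}) − 33q_{Largo}.
∂π/∂q_{Largo} = 141 − 4q_{Largo} − q_{Pike} = 0 ⇒ q_{Largo} = 35.25 − 0.25q_{Pike}.
The game is symmetric, so in equilibrium q_{Pike} = q_{Largo}: the reaction function gives 1.25q_{Largo} = 35.25, hence q_{Largo} = 28.2.
P_{Largo} = 174 − 2·28.2 − 28.2 = 89.4.
Profit = (89.4 − 33)·28.2 = 1590.48.

1590.48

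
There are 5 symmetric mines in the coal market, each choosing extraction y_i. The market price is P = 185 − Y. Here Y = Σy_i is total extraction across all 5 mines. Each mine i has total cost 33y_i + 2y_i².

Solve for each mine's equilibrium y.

15.2

A representative mine's profit is π_i = y_i(185 − Y) − 33y_i − 2y_i², with Y = y_i + Σ_{j≠i} y_j.
First-order condition: 152 − 6y_i − Σ_{j≠i} y_j = 0.
In a symmetric equilibrium every mine chooses the same y, so Σ_{j≠i} y_j = 4y. The condition becomes 152 − 10y = 0, giving y = 152/10 = 15.2.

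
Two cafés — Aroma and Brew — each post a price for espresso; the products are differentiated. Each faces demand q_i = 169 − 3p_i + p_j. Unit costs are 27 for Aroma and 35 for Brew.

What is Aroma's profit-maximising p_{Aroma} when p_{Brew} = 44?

49

Aroma's profit: π = (p_{Aroma} − 27)(169 − 3p_{Aroma} + p_{Brew}).
∂π/∂p_{Aroma} = 250 − 6p_{Aroma} + p_{Brew} = 0 ⇒ p_{Aroma} = 125/3 + (1/6)p_{Brew}.
At p_{Brew} = 44: p_{Aroma} = 125/3 + (1/6)·44 = 49.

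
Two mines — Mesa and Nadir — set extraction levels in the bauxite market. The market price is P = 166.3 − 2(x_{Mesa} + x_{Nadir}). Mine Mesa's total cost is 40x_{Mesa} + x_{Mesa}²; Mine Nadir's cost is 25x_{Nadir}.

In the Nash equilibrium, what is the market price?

84.52

Mine Mesa's profit: π = x_{Mesa}(166.3 − 2(x_{Mesa} + x_{Nadir})) − 40x_{Mesa} − x_{Mesa}².
∂π/∂x_{Mesa} = 126.3 − 6x_{Mesa} − 2x_{Nadir} = 0, so x_{Mesa} = 21.05 − (1/3)x_{Nadir}.
For Nadir: ∂π/∂x_{Nadir} = 141.3 − 4x_{Nadir} − 2x_{Mesa} = 0 ⇒ x_{Nadir} = 35.325 − 0.5x_{Mesa}.
Plugging x_{Nadir} into Mesa's best response: x_{Mesa} = 21.05 − (1/3)(35.325 − 0.5x_{Mesa}) ⇒ (5/6)x_{Mesa} = 9.275, so x_{Mesa} = 11.13.
Then x_{Nadir} = 35.325 − 0.5·11.13 = 29.76.
Equilibrium price: P = 166.3 − 2·40.89 = 84.52.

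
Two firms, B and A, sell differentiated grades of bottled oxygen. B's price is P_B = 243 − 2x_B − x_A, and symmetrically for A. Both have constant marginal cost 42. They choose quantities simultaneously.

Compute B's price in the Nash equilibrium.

Firm B's profit: π = x_B(243 − 2x_B − x_A) − 42x_B.
∂π/∂x_B = 201 − 4x_B − x_A = 0 ⇒ x_B = 50.25 − 0.25x_A.
By symmetry x_A = x_B; substituting into the reaction function, 1.25x_B = 50.25 and x_B = 40.2.
P_B = 243 − 2·40.2 − 40.2 = 122.4.

122.4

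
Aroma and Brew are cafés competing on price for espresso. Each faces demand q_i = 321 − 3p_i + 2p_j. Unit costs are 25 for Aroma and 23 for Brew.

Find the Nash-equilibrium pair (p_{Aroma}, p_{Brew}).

98.625, 97.875

Aroma's profit: π = (p_{Aroma} − 25)(321 − 3p_{Aroma} + 2p_{Brew}).
∂π/∂p_{Aroma} = 396 − 6p_{Aroma} + 2p_{Brew} = 0 ⇒ p_{Aroma} = 66 + (1/3)p_{Brew}.
Similarly p_{Brew} = 65 + (1/3)p_{Aroma}.
Solving the two reaction functions simultaneously: (1 − (1/3)(1/3))p_{Aroma} = 66 + (1/3)·65, so (8/9)p_{Aroma} = 263/3 and p_{Aroma} = 98.625.
Then p_{Brew} = 65 + (1/3)·98.625 = 97.875.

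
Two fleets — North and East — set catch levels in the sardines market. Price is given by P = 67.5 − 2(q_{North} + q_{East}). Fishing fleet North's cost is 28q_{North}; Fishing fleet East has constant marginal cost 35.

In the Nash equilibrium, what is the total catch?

Fishing fleet North's profit: π = q_{North}(67.5 − 2(q_{North} + q_{East})) − 28q_{North}.
∂π/∂q_{North} = 39.5 − 4q_{North} − 2q_{East} = 0, so q_{North} = 9.875 − 0.5q_{East}.
By the same steps for East: q_{East} = 8.125 − 0.5q_{North}.
Solving the two reaction functions simultaneously: (1 − (−0.5)(−0.5))q_{North} = 9.875 − 0.5·8.125, so 0.75q_{North} = 5.8125 and q_{North} = 7.75.
Then q_{East} = 8.125 − 0.5·7.75 = 4.25.
Total catch: 7.75 + 4.25 = 12.

12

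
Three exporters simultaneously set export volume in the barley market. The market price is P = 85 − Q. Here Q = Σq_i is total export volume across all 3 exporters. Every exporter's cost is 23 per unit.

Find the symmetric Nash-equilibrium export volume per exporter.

15.5

A representative exporter's profit is π_i = q_i(85 − Q) − 23q_i, with Q = q_i + Σ_{j≠i} q_j.
First-order condition: 62 − 2q_i − Σ_{j≠i} q_j = 0.
Imposing symmetry (q_j = q for all j) turns Σ_{j≠i} q_j into 2q, so 62 = 4q and q = 15.5.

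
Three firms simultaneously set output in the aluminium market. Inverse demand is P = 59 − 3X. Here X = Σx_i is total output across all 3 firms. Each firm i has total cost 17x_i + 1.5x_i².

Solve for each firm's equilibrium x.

A representative firm's profit is π_i = x_i(59 − 3X) − 17x_i − 1.5x_i², with X = x_i + Σ_{j≠i} x_j.
First-order condition: 42 − 9x_i − 3Σ_{j≠i} x_j = 0.
With identical firms, set every x_j = x: then 42 − 9x − 6x = 0, i.e. x = 42/15 = 2.8.

2.8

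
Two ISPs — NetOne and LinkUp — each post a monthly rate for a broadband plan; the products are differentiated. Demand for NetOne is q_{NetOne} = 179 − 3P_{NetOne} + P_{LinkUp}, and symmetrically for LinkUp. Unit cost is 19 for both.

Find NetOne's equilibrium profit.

NetOne's profit: π = (P_{NetOne} − 19)(179 − 3P_{NetOne} + P_{LinkUp}).
∂π/∂P_{NetOne} = 236 − 6P_{NetOne} + P_{LinkUp} = 0 ⇒ P_{NetOne} = 118/3 + (1/6)P_{LinkUp}.
By symmetry P_{LinkUp} = P_{NetOne}; substituting into the reaction function, (5/6)P_{NetOne} = 118/3 and P_{NetOne} = 47.2.
q_{NetOne} = 179 − 3·47.2 + 47.2 = 84.6.
Profit = (47.2 − 19)·84.6 = 2385.72.

2385.72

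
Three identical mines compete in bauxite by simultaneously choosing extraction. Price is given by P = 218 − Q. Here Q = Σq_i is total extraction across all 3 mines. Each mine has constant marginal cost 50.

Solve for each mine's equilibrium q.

A representative mine's profit is π_i = q_i(218 − Q) − 50q_i, with Q = q_i + Σ_{j≠i} q_j.
First-order condition: 168 − 2q_i − Σ_{j≠i} q_j = 0.
Imposing symmetry (q_j = q for all j) turns Σ_{j≠i} q_j into 2q, so 168 = 4q and q = 42.

42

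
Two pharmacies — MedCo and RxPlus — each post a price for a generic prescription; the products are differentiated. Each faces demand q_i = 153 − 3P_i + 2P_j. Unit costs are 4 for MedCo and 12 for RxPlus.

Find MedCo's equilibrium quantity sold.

116.25

MedCo's profit: π = (P_{MedCo} − 4)(153 − 3P_{MedCo} + 2P_{RxPlus}).
∂π/∂P_{MedCo} = 165 − 6P_{MedCo} + 2P_{RxPlus} = 0 ⇒ P_{MedCo} = 27.5 + (1/3)P_{RxPlus}.
Similarly P_{RxPlus} = 31.5 + (1/3)P_{MedCo}.
Substituting the second reaction function into the first: P_{MedCo} = 27.5 + (1/3)(31.5 + (1/3)P_{MedCo}), which gives (8/9)P_{MedCo} = 38 ⇒ P_{MedCo} = 42.75.
Then P_{RxPlus} = 31.5 + (1/3)·42.75 = 45.75.
q_{MedCo} = 153 − 3·42.75 + 2·45.75 = 116.25.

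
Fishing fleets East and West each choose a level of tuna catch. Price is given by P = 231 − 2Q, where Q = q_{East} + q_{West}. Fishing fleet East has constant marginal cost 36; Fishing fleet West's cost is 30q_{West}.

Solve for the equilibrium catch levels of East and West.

Fishing fleet East's profit: π = q_{East}(231 − 2(q_{East} + q_{West})) − 36q_{East}.
∂π/∂q_{East} = 195 − 4q_{East} − 2q_{West} = 0, so q_{East} = 48.75 − 0.5q_{West}.
By the same steps for West: q_{West} = 50.25 − 0.5q_{East}.
Solving the two reaction functions simultaneously: (1 − (−0.5)(−0.5))q_{East} = 48.75 − 0.5·50.25, so 0.75q_{East} = 23.625 and q_{East} = 31.5.
Then q_{West} = 50.25 − 0.5·31.5 = 34.5.

31.5, 34.5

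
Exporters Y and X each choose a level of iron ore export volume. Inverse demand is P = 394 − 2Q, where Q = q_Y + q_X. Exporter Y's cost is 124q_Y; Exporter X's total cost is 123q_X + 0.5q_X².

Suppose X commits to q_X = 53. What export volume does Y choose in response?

41

Exporter Y's profit: π = q_Y(394 − 2(q_Y + q_X)) − 124q_Y.
∂π/∂q_Y = 270 − 4q_Y − 2q_X = 0, so q_Y = 67.5 − 0.5q_X.
At q_X = 53: q_Y = 67.5 − 0.5·53 = 41.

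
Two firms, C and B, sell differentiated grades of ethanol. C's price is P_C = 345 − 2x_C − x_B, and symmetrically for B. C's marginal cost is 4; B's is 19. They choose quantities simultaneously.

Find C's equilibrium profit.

Firm C's profit: π = x_C(345 − 2x_C − x_B) − 4x_C.
∂π/∂x_C = 341 − 4x_C − x_B = 0 ⇒ x_C = 85.25 − 0.25x_B.
Similarly x_B = 81.5 − 0.25x_C.
Plugging x_B into C's best response: x_C = 85.25 − 0.25(81.5 − 0.25x_C) ⇒ 0.9375x_C = 64.875, so x_C = 69.2.
Then x_B = 81.5 − 0.25·69.2 = 64.2.
P_C = 345 − 2·69.2 − 64.2 = 142.4.
Profit = (142.4 − 4)·69.2 = 9577.28.

9577.28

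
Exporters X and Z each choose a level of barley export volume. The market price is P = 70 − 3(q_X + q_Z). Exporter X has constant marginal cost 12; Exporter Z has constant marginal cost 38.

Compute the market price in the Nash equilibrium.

40

Exporter X's profit: π = q_X(70 − 3(q_X + q_Z)) − 12q_X.
∂π/∂q_X = 58 − 6q_X − 3q_Z = 0, so q_X = 29/3 − 0.5q_Z.
By the same steps for Z: q_Z = 16/3 − 0.5q_X.
Substituting the second reaction function into the first: q_X = 29/3 − 0.5(16/3 − 0.5q_X), which gives 0.75q_X = 7 ⇒ q_X = 28/3.
Then q_Z = 16/3 − 0.5·(28/3) = 2/3.
Equilibrium price: P = 70 − 3·10 = 40.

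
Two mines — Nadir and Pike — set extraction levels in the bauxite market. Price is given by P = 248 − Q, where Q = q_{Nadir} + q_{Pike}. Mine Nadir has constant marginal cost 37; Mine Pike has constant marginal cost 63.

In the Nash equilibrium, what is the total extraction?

Mine Nadir's profit: π = q_{Nadir}(248 − (q_{Nadir} + q_{Pike})) − 37q_{Nadir}.
∂π/∂q_{Nadir} = 211 − 2q_{Nadir} − q_{Pike} = 0, so q_{Nadir} = 105.5 − 0.5q_{Pike}.
By the same steps for Pike: q_{Pike} = 92.5 − 0.5q_{Nadir}.
Plugging q_{Pike} into Nadir's best response: q_{Nadir} = 105.5 − 0.5(92.5 − 0.5q_{Nadir}) ⇒ 0.75q_{Nadir} = 59.25, so q_{Nadir} = 79.
Then q_{Pike} = 92.5 − 0.5·79 = 53.
Total extraction: 79 + 53 = 132.

132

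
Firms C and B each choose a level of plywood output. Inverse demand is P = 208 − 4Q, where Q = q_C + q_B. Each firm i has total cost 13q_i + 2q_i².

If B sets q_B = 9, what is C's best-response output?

13.25

Firm C's profit: π = q_C(208 − 4(q_C + q_B)) − 13q_C − 2q_C².
∂π/∂q_C = 195 − 12q_C − 4q_B = 0, so q_C = 16.25 − (1/3)q_B.
At q_B = 9: q_C = 16.25 − (1/3)·9 = 13.25.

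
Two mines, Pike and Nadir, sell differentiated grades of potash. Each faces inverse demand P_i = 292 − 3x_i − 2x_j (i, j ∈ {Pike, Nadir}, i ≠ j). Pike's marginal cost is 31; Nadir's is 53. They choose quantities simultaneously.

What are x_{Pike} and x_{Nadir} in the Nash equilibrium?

34, 28.5

Mine Pike's profit: π = x_{Pike}(292 − 3x_{Pike} − 2x_{Nadir}) − 31x_{Pike}.
∂π/∂x_{Pike} = 261 − 6x_{Pike} − 2x_{Nadir} = 0 ⇒ x_{Pike} = 43.5 − (1/3)x_{Nadir}.
Similarly x_{Nadir} = 239/6 − (1/3)x_{Pike}.
Plugging x_{Nadir} into Pike's best response: x_{Pike} = 43.5 − (1/3)(239/6 − (1/3)x_{Pike}) ⇒ (8/9)x_{Pike} = 272/9, so x_{Pike} = 34.
Then x_{Nadir} = 239/6 − (1/3)·34 = 28.5.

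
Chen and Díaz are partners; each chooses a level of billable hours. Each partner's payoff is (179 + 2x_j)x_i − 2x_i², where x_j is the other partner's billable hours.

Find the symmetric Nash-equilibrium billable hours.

Chen's payoff is (179 + 2x_D)x_C − 2x_C².
∂π/∂x_C = 179 + 2x_D − 4x_C = 0, so x_C = 44.75 + 0.5x_D.
By symmetry x_D = x_C; substituting into the reaction function, 0.5x_C = 44.75 and x_C = 89.5.

89.5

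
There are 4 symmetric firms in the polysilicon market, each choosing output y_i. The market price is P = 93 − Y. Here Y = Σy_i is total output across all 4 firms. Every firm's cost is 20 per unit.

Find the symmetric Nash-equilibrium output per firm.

A representative firm's profit is π_i = y_i(93 − Y) − 20y_i, with Y = y_i + Σ_{j≠i} y_j.
First-order condition: 73 − 2y_i − Σ_{j≠i} y_j = 0.
With identical firms, set every y_j = y: then 73 − 2y − 3y = 0, i.e. y = 73/5 = 14.6.

14.6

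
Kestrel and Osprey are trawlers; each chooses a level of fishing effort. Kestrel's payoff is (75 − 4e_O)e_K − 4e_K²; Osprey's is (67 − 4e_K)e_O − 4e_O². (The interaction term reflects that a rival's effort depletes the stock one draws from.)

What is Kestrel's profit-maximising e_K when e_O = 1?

Expanding Kestrel's payoff: 75e_K − 4e_Oe_K − 4e_K².
∂π/∂e_K = 75 − 4e_O − 8e_K = 0, so e_K = 9.375 − 0.5e_O.
At e_O = 1: e_K = 9.375 − 0.5·1 = 8.875.

8.875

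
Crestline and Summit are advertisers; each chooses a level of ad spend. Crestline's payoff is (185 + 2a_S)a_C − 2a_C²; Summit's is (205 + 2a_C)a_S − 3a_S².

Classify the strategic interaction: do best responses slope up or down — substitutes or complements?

Expanding Crestline's payoff: 185a_C + 2a_Sa_C − 2a_C².
∂π/∂a_C = 185 + 2a_S − 4a_C = 0, so a_C = 46.25 + 0.5a_S.
The best-response slope da_C/da_S = 0.5 > 0: the reaction function is upward-sloping, so the choices are strategic complements.

strategic complements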